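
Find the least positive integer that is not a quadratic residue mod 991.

(2/991) = +1, so 2 is a residue.
(3/991) = −1, so 3 is the smallest positive non-residue mod 991.

3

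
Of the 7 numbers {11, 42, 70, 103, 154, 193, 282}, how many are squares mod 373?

4

(11/373) = -1 → non-residue.
(42/373) = -1 → non-residue.
(70/373) = +1 → QR.
(103/373) = +1 → QR.
(154/373) = +1 → QR.
(193/373) = -1 → non-residue.
(282/373) = +1 → QR.
Total quadratic residues among the 7: 4.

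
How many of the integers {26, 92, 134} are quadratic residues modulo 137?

0

(26/137) = -1 → non-residue.
(92/137) = -1 → non-residue.
(134/137) = -1 → non-residue.
Total quadratic residues among the 3: 0.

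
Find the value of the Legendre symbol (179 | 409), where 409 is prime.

Euler's criterion: (179/409) ≡ 179^204 (mod 409).
179^2 ≡ 139 (mod 409)
179^4 ≡ 98 (mod 409)
179^8 ≡ 197 (mod 409)
179^16 ≡ 363 (mod 409)
179^32 ≡ 71 (mod 409)
179^64 ≡ 133 (mod 409)
179^128 ≡ 102 (mod 409)
179^204 = 179^(128+64+8+4) ≡ 1 (mod 409).
Result is 1, so (179/409) = 1.

1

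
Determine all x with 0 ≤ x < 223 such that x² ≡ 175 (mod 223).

Since 223 ≡ 3 (mod 4), a square root of 175 is 175^((223+1)/4) = 175^56 mod 223.
Repeated squaring: 175^2≡74, 175^4≡124, 175^8≡212, 175^16≡121, 175^32≡146 (mod 223).
175^56 = 175^(32+16+8) ≡ 130 (mod 223).
Check: 130² = 16900 ≡ 175 (mod 223). The two roots are 93 and 130.

93, 130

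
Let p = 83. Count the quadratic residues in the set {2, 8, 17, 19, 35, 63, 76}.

2

(2/83) = -1 → non-residue.
(8/83) = -1 → non-residue.
(17/83) = +1 → QR.
(19/83) = -1 → non-residue.
(35/83) = -1 → non-residue.
(63/83) = +1 → QR.
(76/83) = -1 → non-residue.
Total quadratic residues among the 7: 2.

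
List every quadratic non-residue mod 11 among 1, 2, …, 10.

2,6,7,8,10

Square k = 1,…,5 (k and 11−k give the same square):
1²=1, 2²=4, 3²=9, 4²≡5, 5²≡3 (mod 11).
The residues are {1, 3, 4, 5, 9}; the non-residues are the remaining 5 nonzero classes.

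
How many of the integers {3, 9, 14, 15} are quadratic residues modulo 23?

2

(3/23) = +1 → QR.
(9/23) = +1 → QR.
(14/23) = -1 → non-residue.
(15/23) = -1 → non-residue.
Total quadratic residues among the 4: 2.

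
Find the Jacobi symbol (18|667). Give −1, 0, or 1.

Pull out 2: since 667 ≡ 3 (mod 8), (2/667) = -1.
Reciprocity: 9 ≡ 1 and 667 ≡ 3 (mod 4), so (9/667) = +(667/9).
Reduce top mod 9: now compute (1/9).
Reached (1/9) = 1. Collecting the sign flips along the way, the symbol is -1.

-1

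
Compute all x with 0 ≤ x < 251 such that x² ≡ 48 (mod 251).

53, 198

Since 251 ≡ 3 (mod 4), a square root of 48 is 48^((251+1)/4) = 48^63 mod 251.
Repeated squaring: 48^2≡45, 48^4≡17, 48^8≡38, 48^16≡189, 48^32≡79 (mod 251).
48^63 = 48^(32+16+8+4+2+1) ≡ 198 (mod 251).
Check: 198² = 39204 ≡ 48 (mod 251). The two roots are 53 and 198.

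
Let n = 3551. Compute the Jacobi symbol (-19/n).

1

First reduce: -19 ≡ 3532 (mod 3551).
Pull out 2^2: since 3551 ≡ 7 (mod 8), (2/3551) = +1, so (2/3551)^2 = +1.
Reciprocity: 883 ≡ 3 and 3551 ≡ 3 (mod 4), so (883/3551) = −(3551/883).
Reduce top mod 883: now compute (19/883).
Reciprocity: 19 ≡ 3 and 883 ≡ 3 (mod 4), so (19/883) = −(883/19).
Reduce top mod 19: now compute (9/19).
Reciprocity: 9 ≡ 1 and 19 ≡ 3 (mod 4), so (9/19) = +(19/9).
Reduce top mod 9: now compute (1/9).
Reached (1/9) = 1. Collecting the sign flips along the way, the symbol is +1.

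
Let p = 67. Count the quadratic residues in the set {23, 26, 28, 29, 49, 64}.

(23/67) = +1 → QR.
(26/67) = +1 → QR.
(28/67) = -1 → non-residue.
(29/67) = +1 → QR.
(49/67) = +1 → QR.
(64/67) = +1 → QR.
Total quadratic residues among the 6: 5.

5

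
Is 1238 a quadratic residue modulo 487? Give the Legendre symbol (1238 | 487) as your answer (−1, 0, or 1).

1

Euler's criterion: (1238/487) ≡ 264^243 (mod 487).
264^2 ≡ 55 (mod 487)
264^4 ≡ 103 (mod 487)
264^8 ≡ 382 (mod 487)
264^16 ≡ 311 (mod 487)
264^32 ≡ 295 (mod 487)
264^64 ≡ 339 (mod 487)
264^128 ≡ 476 (mod 487)
264^243 = 264^(128+64+32+16+2+1) ≡ 1 (mod 487).
Result is 1, so (1238/487) = 1.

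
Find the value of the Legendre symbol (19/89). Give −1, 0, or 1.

-1

Reciprocity: 19 ≡ 3 and 89 ≡ 1 (mod 4), so (19/89) = +(89/19).
Reduce top mod 19: now compute (13/19).
Reciprocity: 13 ≡ 1 and 19 ≡ 3 (mod 4), so (13/19) = +(19/13).
Reduce top mod 13: now compute (6/13).
Pull out 2: since 13 ≡ 5 (mod 8), (2/13) = -1.
Reciprocity: 3 ≡ 3 and 13 ≡ 1 (mod 4), so (3/13) = +(13/3).
Reduce top mod 3: now compute (1/3).
Reached (1/3) = 1. Collecting the sign flips along the way, the symbol is -1.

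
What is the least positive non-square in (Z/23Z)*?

5

(2/23) = +1, so 2 is a residue.
(3/23) = +1, so 3 is a residue.
(4/23) = +1, so 4 is a residue.
(5/23) = −1, so 5 is the smallest positive non-residue mod 23.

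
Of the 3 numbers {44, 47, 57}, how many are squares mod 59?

(44/59) = -1 → non-residue.
(47/59) = -1 → non-residue.
(57/59) = +1 → QR.
Total quadratic residues among the 3: 1.

1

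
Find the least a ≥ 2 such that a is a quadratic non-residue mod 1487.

(2/1487) = +1, so 2 is a residue.
(3/1487) = +1, so 3 is a residue.
(4/1487) = +1, so 4 is a residue.
(5/1487) = −1, so 5 is the smallest positive non-residue mod 1487.

5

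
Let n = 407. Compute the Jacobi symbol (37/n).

0

Reciprocity: 37 ≡ 1 and 407 ≡ 3 (mod 4), so (37/407) = +(407/37).
Reduce top mod 37: now compute (0/37).
Top reduces to 0: gcd > 1, so the symbol is 0.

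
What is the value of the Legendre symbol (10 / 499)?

-1

Pull out 2: since 499 ≡ 3 (mod 8), (2/499) = -1.
Reciprocity: 5 ≡ 1 and 499 ≡ 3 (mod 4), so (5/499) = +(499/5).
Reduce top mod 5: now compute (4/5).
Pull out 2^2: since 5 ≡ 5 (mod 8), (2/5) = -1, so (2/5)^2 = +1.
Reached (1/5) = 1. Collecting the sign flips along the way, the symbol is -1.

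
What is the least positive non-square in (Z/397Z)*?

(2/397) = −1, so 2 is the smallest positive non-residue mod 397.

2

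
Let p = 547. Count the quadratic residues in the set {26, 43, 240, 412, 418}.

1

(26/547) = -1 → non-residue.
(43/547) = -1 → non-residue.
(240/547) = +1 → QR.
(412/547) = -1 → non-residue.
(418/547) = -1 → non-residue.
Total quadratic residues among the 5: 1.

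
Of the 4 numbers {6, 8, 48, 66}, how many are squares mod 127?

(6/127) = -1 → non-residue.
(8/127) = +1 → QR.
(48/127) = -1 → non-residue.
(66/127) = -1 → non-residue.
Total quadratic residues among the 4: 1.

1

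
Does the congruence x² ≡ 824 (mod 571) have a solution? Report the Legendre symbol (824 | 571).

1

First reduce: 824 ≡ 253 (mod 571).
Reciprocity: 253 ≡ 1 and 571 ≡ 3 (mod 4), so (253/571) = +(571/253).
Reduce top mod 253: now compute (65/253).
Reciprocity: 65 ≡ 1 and 253 ≡ 1 (mod 4), so (65/253) = +(253/65).
Reduce top mod 65: now compute (58/65).
Pull out 2: since 65 ≡ 1 (mod 8), (2/65) = +1.
Reciprocity: 29 ≡ 1 and 65 ≡ 1 (mod 4), so (29/65) = +(65/29).
Reduce top mod 29: now compute (7/29).
Reciprocity: 7 ≡ 3 and 29 ≡ 1 (mod 4), so (7/29) = +(29/7).
Reduce top mod 7: now compute (1/7).
Reached (1/7) = 1. Collecting the sign flips along the way, the symbol is +1.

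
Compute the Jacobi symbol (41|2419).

Reciprocity: 41 ≡ 1 and 2419 ≡ 3 (mod 4), so (41/2419) = +(2419/41).
Reduce top mod 41: now compute (0/41).
Top reduces to 0: gcd > 1, so the symbol is 0.

0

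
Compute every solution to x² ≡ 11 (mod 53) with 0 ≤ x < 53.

8, 45

53 ≡ 1 (mod 4), so we find a root by search.
Trying successive values, 8² = 64 ≡ 11 (mod 53). The other root is 53 − 8 = 45.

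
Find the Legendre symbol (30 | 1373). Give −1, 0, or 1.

Pull out 2: since 1373 ≡ 5 (mod 8), (2/1373) = -1.
Reciprocity: 15 ≡ 3 and 1373 ≡ 1 (mod 4), so (15/1373) = +(1373/15).
Reduce top mod 15: now compute (8/15).
Pull out 2^3: since 15 ≡ 7 (mod 8), (2/15) = +1, so (2/15)^3 = +1.
Reached (1/15) = 1. Collecting the sign flips along the way, the symbol is -1.

-1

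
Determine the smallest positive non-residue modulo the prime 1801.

(2/1801) = +1, so 2 is a residue.
(3/1801) = +1, so 3 is a residue.
(4/1801) = +1, so 4 is a residue.
(5/1801) = +1, so 5 is a residue.
(6/1801) = +1, so 6 is a residue.
(7/1801) = +1, so 7 is a residue.
(8/1801) = +1, so 8 is a residue.
(9/1801) = +1, so 9 is a residue.
(10/1801) = +1, so 10 is a residue.
(11/1801) = −1, so 11 is the smallest positive non-residue mod 1801.

11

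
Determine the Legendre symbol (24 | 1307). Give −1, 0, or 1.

Pull out 2^3: since 1307 ≡ 3 (mod 8), (2/1307) = -1, so (2/1307)^3 = -1.
Reciprocity: 3 ≡ 3 and 1307 ≡ 3 (mod 4), so (3/1307) = −(1307/3).
Reduce top mod 3: now compute (2/3).
Pull out 2: since 3 ≡ 3 (mod 8), (2/3) = -1.
Reached (1/3) = 1. Collecting the sign flips along the way, the symbol is -1.

-1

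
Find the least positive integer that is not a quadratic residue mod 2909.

2

(2/2909) = −1, so 2 is the smallest positive non-residue mod 2909.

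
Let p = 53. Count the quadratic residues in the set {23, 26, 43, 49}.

(23/53) = -1 → non-residue.
(26/53) = -1 → non-residue.
(43/53) = +1 → QR.
(49/53) = +1 → QR.
Total quadratic residues among the 4: 2.

2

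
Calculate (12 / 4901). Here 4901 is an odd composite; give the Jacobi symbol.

Pull out 2^2: since 4901 ≡ 5 (mod 8), (2/4901) = -1, so (2/4901)^2 = +1.
Reciprocity: 3 ≡ 3 and 4901 ≡ 1 (mod 4), so (3/4901) = +(4901/3).
Reduce top mod 3: now compute (2/3).
Pull out 2: since 3 ≡ 3 (mod 8), (2/3) = -1.
Reached (1/3) = 1. Collecting the sign flips along the way, the symbol is -1.

-1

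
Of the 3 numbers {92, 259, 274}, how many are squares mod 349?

2

(92/349) = +1 → QR.
(259/349) = -1 → non-residue.
(274/349) = +1 → QR.
Total quadratic residues among the 3: 2.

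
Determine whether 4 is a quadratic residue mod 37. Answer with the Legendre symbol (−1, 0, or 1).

Euler's criterion: (4/37) ≡ 4^18 (mod 37).
4^2 ≡ 16 (mod 37)
4^4 ≡ 34 (mod 37)
4^8 ≡ 9 (mod 37)
4^16 ≡ 7 (mod 37)
4^18 = 4^(16+2) ≡ 1 (mod 37).
Result is 1, so (4/37) = 1.

1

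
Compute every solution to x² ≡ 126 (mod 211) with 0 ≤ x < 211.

Since 211 ≡ 3 (mod 4), a square root of 126 is 126^((211+1)/4) = 126^53 mod 211.
Repeated squaring: 126^2≡51, 126^4≡69, 126^8≡119, 126^16≡24, 126^32≡154 (mod 211).
126^53 = 126^(32+16+4+1) ≡ 45 (mod 211).
Check: 45² = 2025 ≡ 126 (mod 211). The two roots are 45 and 166.

45, 166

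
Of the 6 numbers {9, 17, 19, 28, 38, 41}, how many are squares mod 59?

(9/59) = +1 → QR.
(17/59) = +1 → QR.
(19/59) = +1 → QR.
(28/59) = +1 → QR.
(38/59) = -1 → non-residue.
(41/59) = +1 → QR.
Total quadratic residues among the 6: 5.

5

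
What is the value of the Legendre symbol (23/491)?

Reciprocity: 23 ≡ 3 and 491 ≡ 3 (mod 4), so (23/491) = −(491/23).
Reduce top mod 23: now compute (8/23).
Pull out 2^3: since 23 ≡ 7 (mod 8), (2/23) = +1, so (2/23)^3 = +1.
Reached (1/23) = 1. Collecting the sign flips along the way, the symbol is -1.

-1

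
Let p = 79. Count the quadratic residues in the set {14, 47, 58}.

(14/79) = -1 → non-residue.
(47/79) = -1 → non-residue.
(58/79) = -1 → non-residue.
Total quadratic residues among the 3: 0.

0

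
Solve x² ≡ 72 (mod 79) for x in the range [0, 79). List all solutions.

25, 54

Since 79 ≡ 3 (mod 4), a square root of 72 is 72^((79+1)/4) = 72^20 mod 79.
Repeated squaring: 72^2≡49, 72^4≡31, 72^8≡13, 72^16≡11 (mod 79).
72^20 = 72^(16+4) ≡ 25 (mod 79).
Check: 25² = 625 ≡ 72 (mod 79). The two roots are 25 and 54.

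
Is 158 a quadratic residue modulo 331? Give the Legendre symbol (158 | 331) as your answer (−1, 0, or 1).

-1

Euler's criterion: (158/331) ≡ 158^165 (mod 331).
158^2 ≡ 139 (mod 331)
158^4 ≡ 123 (mod 331)
158^8 ≡ 234 (mod 331)
158^16 ≡ 141 (mod 331)
158^32 ≡ 21 (mod 331)
158^64 ≡ 110 (mod 331)
158^128 ≡ 184 (mod 331)
158^165 = 158^(128+32+4+1) ≡ 330 (mod 331).
Result is 330 ≡ −1, so (158/331) = −1.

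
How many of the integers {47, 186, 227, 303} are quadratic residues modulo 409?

2

(47/409) = -1 → non-residue.
(186/409) = -1 → non-residue.
(227/409) = +1 → QR.
(303/409) = +1 → QR.
Total quadratic residues among the 4: 2.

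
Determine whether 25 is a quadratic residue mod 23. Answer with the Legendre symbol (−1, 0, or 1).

1

Euler's criterion: (25/23) ≡ 2^11 (mod 23).
2^2 ≡ 4 (mod 23)
2^4 ≡ 16 (mod 23)
2^8 ≡ 3 (mod 23)
2^11 = 2^(8+2+1) ≡ 1 (mod 23).
Result is 1, so (25/23) = 1.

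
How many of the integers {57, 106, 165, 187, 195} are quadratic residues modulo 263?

(57/263) = -1 → non-residue.
(106/263) = -1 → non-residue.
(165/263) = -1 → non-residue.
(187/263) = +1 → QR.
(195/263) = -1 → non-residue.
Total quadratic residues among the 5: 1.

1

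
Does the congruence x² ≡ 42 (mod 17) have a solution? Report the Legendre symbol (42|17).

1

Euler's criterion: (42/17) ≡ 8^8 (mod 17).
8^2 ≡ 13 (mod 17)
8^4 ≡ 16 (mod 17)
8^8 ≡ 1 (mod 17)
8^8 = 8^(8) ≡ 1 (mod 17).
Result is 1, so (42/17) = 1.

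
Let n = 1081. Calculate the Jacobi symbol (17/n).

-1

Reciprocity: 17 ≡ 1 and 1081 ≡ 1 (mod 4), so (17/1081) = +(1081/17).
Reduce top mod 17: now compute (10/17).
Pull out 2: since 17 ≡ 1 (mod 8), (2/17) = +1.
Reciprocity: 5 ≡ 1 and 17 ≡ 1 (mod 4), so (5/17) = +(17/5).
Reduce top mod 5: now compute (2/5).
Pull out 2: since 5 ≡ 5 (mod 8), (2/5) = -1.
Reached (1/5) = 1. Collecting the sign flips along the way, the symbol is -1.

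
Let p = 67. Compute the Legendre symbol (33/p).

1

Euler's criterion: (33/67) ≡ 33^33 (mod 67).
33^2 ≡ 17 (mod 67)
33^4 ≡ 21 (mod 67)
33^8 ≡ 39 (mod 67)
33^16 ≡ 47 (mod 67)
33^32 ≡ 65 (mod 67)
33^33 = 33^(32+1) ≡ 1 (mod 67).
Result is 1, so (33/67) = 1.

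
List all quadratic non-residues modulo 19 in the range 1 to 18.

Square k = 1,…,9 (k and 19−k give the same square):
1²=1, 2²=4, 3²=9, 4²=16, 5²≡6, 6²≡17, 7²≡11, 8²≡7, 9²≡5 (mod 19).
The residues are {1, 4, 5, 6, 7, 9, 11, 16, 17}; the non-residues are the remaining 9 nonzero classes.

2,3,8,10,12,13,14,15,18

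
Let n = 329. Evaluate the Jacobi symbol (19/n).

1

Reciprocity: 19 ≡ 3 and 329 ≡ 1 (mod 4), so (19/329) = +(329/19).
Reduce top mod 19: now compute (6/19).
Pull out 2: since 19 ≡ 3 (mod 8), (2/19) = -1.
Reciprocity: 3 ≡ 3 and 19 ≡ 3 (mod 4), so (3/19) = −(19/3).
Reduce top mod 3: now compute (1/3).
Reached (1/3) = 1. Collecting the sign flips along the way, the symbol is +1.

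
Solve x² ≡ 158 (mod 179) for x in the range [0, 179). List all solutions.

64, 115

Since 179 ≡ 3 (mod 4), a square root of 158 is 158^((179+1)/4) = 158^45 mod 179.
Repeated squaring: 158^2≡83, 158^4≡87, 158^8≡51, 158^16≡95, 158^32≡75 (mod 179).
158^45 = 158^(32+8+4+1) ≡ 64 (mod 179).
Check: 64² = 4096 ≡ 158 (mod 179). The two roots are 64 and 115.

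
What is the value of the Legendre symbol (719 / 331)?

-1

Euler's criterion: (719/331) ≡ 57^165 (mod 331).
57^2 ≡ 270 (mod 331)
57^4 ≡ 80 (mod 331)
57^8 ≡ 111 (mod 331)
57^16 ≡ 74 (mod 331)
57^32 ≡ 180 (mod 331)
57^64 ≡ 293 (mod 331)
57^128 ≡ 120 (mod 331)
57^165 = 57^(128+32+4+1) ≡ 330 (mod 331).
Result is 330 ≡ −1, so (719/331) = −1.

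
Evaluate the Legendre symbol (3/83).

Euler's criterion: (3/83) ≡ 3^41 (mod 83).
3^2 ≡ 9 (mod 83)
3^4 ≡ 81 (mod 83)
3^8 ≡ 4 (mod 83)
3^16 ≡ 16 (mod 83)
3^32 ≡ 7 (mod 83)
3^41 = 3^(32+8+1) ≡ 1 (mod 83).
Result is 1, so (3/83) = 1.

1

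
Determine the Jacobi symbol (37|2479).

0

Reciprocity: 37 ≡ 1 and 2479 ≡ 3 (mod 4), so (37/2479) = +(2479/37).
Reduce top mod 37: now compute (0/37).
Top reduces to 0: gcd > 1, so the symbol is 0.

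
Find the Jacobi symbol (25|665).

Reciprocity: 25 ≡ 1 and 665 ≡ 1 (mod 4), so (25/665) = +(665/25).
Reduce top mod 25: now compute (15/25).
Reciprocity: 15 ≡ 3 and 25 ≡ 1 (mod 4), so (15/25) = +(25/15).
Reduce top mod 15: now compute (10/15).
Pull out 2: since 15 ≡ 7 (mod 8), (2/15) = +1.
Reciprocity: 5 ≡ 1 and 15 ≡ 3 (mod 4), so (5/15) = +(15/5).
Reduce top mod 5: now compute (0/5).
Top reduces to 0: gcd > 1, so the symbol is 0.

0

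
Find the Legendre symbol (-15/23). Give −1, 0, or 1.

1

First reduce: -15 ≡ 8 (mod 23).
Pull out 2^3: since 23 ≡ 7 (mod 8), (2/23) = +1, so (2/23)^3 = +1.
Reached (1/23) = 1. Collecting the sign flips along the way, the symbol is +1.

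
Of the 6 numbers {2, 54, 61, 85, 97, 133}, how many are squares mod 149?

4

(2/149) = -1 → non-residue.
(54/149) = +1 → QR.
(61/149) = +1 → QR.
(85/149) = +1 → QR.
(97/149) = -1 → non-residue.
(133/149) = +1 → QR.
Total quadratic residues among the 6: 4.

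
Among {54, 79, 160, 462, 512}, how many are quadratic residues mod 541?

(54/541) = -1 → non-residue.
(79/541) = +1 → QR.
(160/541) = -1 → non-residue.
(462/541) = +1 → QR.
(512/541) = -1 → non-residue.
Total quadratic residues among the 5: 2.

2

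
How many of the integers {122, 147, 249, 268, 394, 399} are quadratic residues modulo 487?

4

(122/487) = +1 → QR.
(147/487) = -1 → non-residue.
(249/487) = -1 → non-residue.
(268/487) = +1 → QR.
(394/487) = +1 → QR.
(399/487) = +1 → QR.
Total quadratic residues among the 6: 4.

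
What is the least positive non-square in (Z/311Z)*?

11

(2/311) = +1, so 2 is a residue.
(3/311) = +1, so 3 is a residue.
(4/311) = +1, so 4 is a residue.
(5/311) = +1, so 5 is a residue.
(6/311) = +1, so 6 is a residue.
(7/311) = +1, so 7 is a residue.
(8/311) = +1, so 8 is a residue.
(9/311) = +1, so 9 is a residue.
(10/311) = +1, so 10 is a residue.
(11/311) = −1, so 11 is the smallest positive non-residue mod 311.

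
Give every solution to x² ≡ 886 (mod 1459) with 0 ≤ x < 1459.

Since 1459 ≡ 3 (mod 4), a square root of 886 is 886^((1459+1)/4) = 886^365 mod 1459.
Repeated squaring: 886^2≡54, 886^4≡1457, 886^8≡4, 886^16≡16, 886^32≡256, 886^64≡1340, 886^128≡1030, 886^256≡207 (mod 1459).
886^365 = 886^(256+64+32+8+4+1) ≡ 774 (mod 1459).
Check: 774² = 599076 ≡ 886 (mod 1459). The two roots are 685 and 774.

685, 774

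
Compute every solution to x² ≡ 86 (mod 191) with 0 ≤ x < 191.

Since 191 ≡ 3 (mod 4), a square root of 86 is 86^((191+1)/4) = 86^48 mod 191.
Repeated squaring: 86^2≡138, 86^4≡135, 86^8≡80, 86^16≡97, 86^32≡50 (mod 191).
86^48 = 86^(32+16) ≡ 75 (mod 191).
Check: 75² = 5625 ≡ 86 (mod 191). The two roots are 75 and 116.

75, 116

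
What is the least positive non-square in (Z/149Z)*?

(2/149) = −1, so 2 is the smallest positive non-residue mod 149.

2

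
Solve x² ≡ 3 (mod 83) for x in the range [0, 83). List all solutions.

13, 70

Since 83 ≡ 3 (mod 4), a square root of 3 is 3^((83+1)/4) = 3^21 mod 83.
Repeated squaring: 3^2≡9, 3^4≡81, 3^8≡4, 3^16≡16 (mod 83).
3^21 = 3^(16+4+1) ≡ 70 (mod 83).
Check: 70² = 4900 ≡ 3 (mod 83). The two roots are 13 and 70.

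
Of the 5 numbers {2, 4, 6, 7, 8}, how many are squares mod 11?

(2/11) = -1 → non-residue.
(4/11) = +1 → QR.
(6/11) = -1 → non-residue.
(7/11) = -1 → non-residue.
(8/11) = -1 → non-residue.
Total quadratic residues among the 5: 1.

1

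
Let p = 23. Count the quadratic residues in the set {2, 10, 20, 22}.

(2/23) = +1 → QR.
(10/23) = -1 → non-residue.
(20/23) = -1 → non-residue.
(22/23) = -1 → non-residue.
Total quadratic residues among the 4: 1.

1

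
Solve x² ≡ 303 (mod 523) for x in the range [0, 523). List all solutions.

188, 335

Since 523 ≡ 3 (mod 4), a square root of 303 is 303^((523+1)/4) = 303^131 mod 523.
Repeated squaring: 303^2≡284, 303^4≡114, 303^8≡444, 303^16≡488, 303^32≡179, 303^64≡138, 303^128≡216 (mod 523).
303^131 = 303^(128+2+1) ≡ 335 (mod 523).
Check: 335² = 112225 ≡ 303 (mod 523). The two roots are 188 and 335.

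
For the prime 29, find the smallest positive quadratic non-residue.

(2/29) = −1, so 2 is the smallest positive non-residue mod 29.

2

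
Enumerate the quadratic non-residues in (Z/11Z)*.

2,6,7,8,10

Square k = 1,…,5 (k and 11−k give the same square):
1²=1, 2²=4, 3²=9, 4²≡5, 5²≡3 (mod 11).
The residues are {1, 3, 4, 5, 9}; the non-residues are the remaining 5 nonzero classes.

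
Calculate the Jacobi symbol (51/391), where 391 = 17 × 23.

Reciprocity: 51 ≡ 3 and 391 ≡ 3 (mod 4), so (51/391) = −(391/51).
Reduce top mod 51: now compute (34/51).
Pull out 2: since 51 ≡ 3 (mod 8), (2/51) = -1.
Reciprocity: 17 ≡ 1 and 51 ≡ 3 (mod 4), so (17/51) = +(51/17).
Reduce top mod 17: now compute (0/17).
Top reduces to 0: gcd > 1, so the symbol is 0.

0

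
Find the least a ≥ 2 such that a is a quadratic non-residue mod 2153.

(2/2153) = +1, so 2 is a residue.
(3/2153) = −1, so 3 is the smallest positive non-residue mod 2153.

3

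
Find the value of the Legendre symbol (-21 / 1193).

1

Euler's criterion: (-21/1193) ≡ 1172^596 (mod 1193).
1172^2 ≡ 441 (mod 1193)
1172^4 ≡ 22 (mod 1193)
1172^8 ≡ 484 (mod 1193)
1172^16 ≡ 428 (mod 1193)
1172^32 ≡ 655 (mod 1193)
1172^64 ≡ 738 (mod 1193)
1172^128 ≡ 636 (mod 1193)
1172^256 ≡ 69 (mod 1193)
1172^512 ≡ 1182 (mod 1193)
1172^596 = 1172^(512+64+16+4) ≡ 1 (mod 1193).
Result is 1, so (-21/1193) = 1.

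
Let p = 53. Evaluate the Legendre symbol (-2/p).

-1

First reduce: -2 ≡ 51 (mod 53).
Reciprocity: 51 ≡ 3 and 53 ≡ 1 (mod 4), so (51/53) = +(53/51).
Reduce top mod 51: now compute (2/51).
Pull out 2: since 51 ≡ 3 (mod 8), (2/51) = -1.
Reached (1/51) = 1. Collecting the sign flips along the way, the symbol is -1.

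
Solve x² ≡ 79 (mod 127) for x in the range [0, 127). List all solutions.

29, 98

Since 127 ≡ 3 (mod 4), a square root of 79 is 79^((127+1)/4) = 79^32 mod 127.
Repeated squaring: 79^2≡18, 79^4≡70, 79^8≡74, 79^16≡15, 79^32≡98 (mod 127).
79^32 = 79^(32) ≡ 98 (mod 127).
Check: 98² = 9604 ≡ 79 (mod 127). The two roots are 29 and 98.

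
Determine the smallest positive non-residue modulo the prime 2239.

3

(2/2239) = +1, so 2 is a residue.
(3/2239) = −1, so 3 is the smallest positive non-residue mod 2239.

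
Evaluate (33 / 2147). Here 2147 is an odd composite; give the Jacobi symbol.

Reciprocity: 33 ≡ 1 and 2147 ≡ 3 (mod 4), so (33/2147) = +(2147/33).
Reduce top mod 33: now compute (2/33).
Pull out 2: since 33 ≡ 1 (mod 8), (2/33) = +1.
Reached (1/33) = 1. Collecting the sign flips along the way, the symbol is +1.

1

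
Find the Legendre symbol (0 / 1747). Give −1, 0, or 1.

0

Top reduces to 0: gcd > 1, so the symbol is 0.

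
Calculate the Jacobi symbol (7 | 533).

Reciprocity: 7 ≡ 3 and 533 ≡ 1 (mod 4), so (7/533) = +(533/7).
Reduce top mod 7: now compute (1/7).
Reached (1/7) = 1. Collecting the sign flips along the way, the symbol is +1.

1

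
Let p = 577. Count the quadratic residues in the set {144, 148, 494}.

1

(144/577) = +1 → QR.
(148/577) = -1 → non-residue.
(494/577) = -1 → non-residue.
Total quadratic residues among the 3: 1.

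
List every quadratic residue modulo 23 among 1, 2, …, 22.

1,2,3,4,6,8,9,12,13,16,18

Square k = 1,…,11 (k and 23−k give the same square):
1²=1, 2²=4, 3²=9, 4²=16, 5²≡2, 6²≡13, 7²≡3, 8²≡18, 9²≡12, 10²≡8, 11²≡6 (mod 23).
So the quadratic residues mod 23 are {1, 2, 3, 4, 6, 8, 9, 12, 13, 16, 18}.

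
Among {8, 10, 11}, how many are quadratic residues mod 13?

(8/13) = -1 → non-residue.
(10/13) = +1 → QR.
(11/13) = -1 → non-residue.
Total quadratic residues among the 3: 1.

1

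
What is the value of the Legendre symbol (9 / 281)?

Reciprocity: 9 ≡ 1 and 281 ≡ 1 (mod 4), so (9/281) = +(281/9).
Reduce top mod 9: now compute (2/9).
Pull out 2: since 9 ≡ 1 (mod 8), (2/9) = +1.
Reached (1/9) = 1. Collecting the sign flips along the way, the symbol is +1.

1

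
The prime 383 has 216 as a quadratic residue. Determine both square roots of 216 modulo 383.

Since 383 ≡ 3 (mod 4), a square root of 216 is 216^((383+1)/4) = 216^96 mod 383.
Repeated squaring: 216^2≡313, 216^4≡304, 216^8≡113, 216^16≡130, 216^32≡48, 216^64≡6 (mod 383).
216^96 = 216^(64+32) ≡ 288 (mod 383).
Check: 288² = 82944 ≡ 216 (mod 383). The two roots are 95 and 288.

95, 288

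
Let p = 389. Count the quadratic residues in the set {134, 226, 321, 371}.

(134/389) = -1 → non-residue.
(226/389) = -1 → non-residue.
(321/389) = +1 → QR.
(371/389) = -1 → non-residue.
Total quadratic residues among the 4: 1.

1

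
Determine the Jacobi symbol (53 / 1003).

1

Reciprocity: 53 ≡ 1 and 1003 ≡ 3 (mod 4), so (53/1003) = +(1003/53).
Reduce top mod 53: now compute (49/53).
Reciprocity: 49 ≡ 1 and 53 ≡ 1 (mod 4), so (49/53) = +(53/49).
Reduce top mod 49: now compute (4/49).
Pull out 2^2: since 49 ≡ 1 (mod 8), (2/49) = +1, so (2/49)^2 = +1.
Reached (1/49) = 1. Collecting the sign flips along the way, the symbol is +1.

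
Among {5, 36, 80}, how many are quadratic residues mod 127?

1

(5/127) = -1 → non-residue.
(36/127) = +1 → QR.
(80/127) = -1 → non-residue.
Total quadratic residues among the 3: 1.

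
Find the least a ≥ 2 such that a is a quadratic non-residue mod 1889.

3

(2/1889) = +1, so 2 is a residue.
(3/1889) = −1, so 3 is the smallest positive non-residue mod 1889.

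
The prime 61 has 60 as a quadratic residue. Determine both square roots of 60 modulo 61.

11, 50

61 ≡ 1 (mod 4), so we find a root by search.
Trying successive values, 11² = 121 ≡ 60 (mod 61). The other root is 61 − 11 = 50.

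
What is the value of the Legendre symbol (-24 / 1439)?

First reduce: -24 ≡ 1415 (mod 1439).
Reciprocity: 1415 ≡ 3 and 1439 ≡ 3 (mod 4), so (1415/1439) = −(1439/1415).
Reduce top mod 1415: now compute (24/1415).
Pull out 2^3: since 1415 ≡ 7 (mod 8), (2/1415) = +1, so (2/1415)^3 = +1.
Reciprocity: 3 ≡ 3 and 1415 ≡ 3 (mod 4), so (3/1415) = −(1415/3).
Reduce top mod 3: now compute (2/3).
Pull out 2: since 3 ≡ 3 (mod 8), (2/3) = -1.
Reached (1/3) = 1. Collecting the sign flips along the way, the symbol is -1.

-1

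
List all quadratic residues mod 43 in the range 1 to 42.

1, 4, 6, 9, 10, 11, 13, 14, 15, 16, 17, 21, 23, 24, 25, 31, 35, 36, 38, 40, 41

Square k = 1,…,21 (k and 43−k give the same square):
1²=1, 2²=4, 3²=9, 4²=16, 5²=25, 6²=36, 7²≡6, 8²≡21, 9²≡38, 10²≡14, 11²≡35, 12²≡15, 13²≡40, 14²≡24, 15²≡10, 16²≡41, 17²≡31, 18²≡23, 19²≡17, 20²≡13, 21²≡11 (mod 43).
So the quadratic residues mod 43 are {1, 4, 6, 9, 10, 11, 13, 14, 15, 16, 17, 21, 23, 24, 25, 31, 35, 36, 38, 40, 41}.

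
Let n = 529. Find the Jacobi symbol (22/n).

Pull out 2: since 529 ≡ 1 (mod 8), (2/529) = +1.
Reciprocity: 11 ≡ 3 and 529 ≡ 1 (mod 4), so (11/529) = +(529/11).
Reduce top mod 11: now compute (1/11).
Reached (1/11) = 1. Collecting the sign flips along the way, the symbol is +1.

1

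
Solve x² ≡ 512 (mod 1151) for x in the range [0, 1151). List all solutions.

383, 768

Since 1151 ≡ 3 (mod 4), a square root of 512 is 512^((1151+1)/4) = 512^288 mod 1151.
Repeated squaring: 512^2≡867, 512^4≡86, 512^8≡490, 512^16≡692, 512^32≡48, 512^64≡2, 512^128≡4, 512^256≡16 (mod 1151).
512^288 = 512^(256+32) ≡ 768 (mod 1151).
Check: 768² = 589824 ≡ 512 (mod 1151). The two roots are 383 and 768.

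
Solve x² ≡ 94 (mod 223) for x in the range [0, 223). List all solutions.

81, 142

Since 223 ≡ 3 (mod 4), a square root of 94 is 94^((223+1)/4) = 94^56 mod 223.
Repeated squaring: 94^2≡139, 94^4≡143, 94^8≡156, 94^16≡29, 94^32≡172 (mod 223).
94^56 = 94^(32+16+8) ≡ 81 (mod 223).
Check: 81² = 6561 ≡ 94 (mod 223). The two roots are 81 and 142.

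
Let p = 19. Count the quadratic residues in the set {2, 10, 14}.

(2/19) = -1 → non-residue.
(10/19) = -1 → non-residue.
(14/19) = -1 → non-residue.
Total quadratic residues among the 3: 0.

0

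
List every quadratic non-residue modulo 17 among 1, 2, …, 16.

3 5 6 7 10 11 12 14

Square k = 1,…,8 (k and 17−k give the same square):
1²=1, 2²=4, 3²=9, 4²=16, 5²≡8, 6²≡2, 7²≡15, 8²≡13 (mod 17).
The residues are {1, 2, 4, 8, 9, 13, 15, 16}; the non-residues are the remaining 8 nonzero classes.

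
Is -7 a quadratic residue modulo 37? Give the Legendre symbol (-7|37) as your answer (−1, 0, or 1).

1

Euler's criterion: (-7/37) ≡ 30^18 (mod 37).
30^2 ≡ 12 (mod 37)
30^4 ≡ 33 (mod 37)
30^8 ≡ 16 (mod 37)
30^16 ≡ 34 (mod 37)
30^18 = 30^(16+2) ≡ 1 (mod 37).
Result is 1, so (-7/37) = 1.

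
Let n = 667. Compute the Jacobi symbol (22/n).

Pull out 2: since 667 ≡ 3 (mod 8), (2/667) = -1.
Reciprocity: 11 ≡ 3 and 667 ≡ 3 (mod 4), so (11/667) = −(667/11).
Reduce top mod 11: now compute (7/11).
Reciprocity: 7 ≡ 3 and 11 ≡ 3 (mod 4), so (7/11) = −(11/7).
Reduce top mod 7: now compute (4/7).
Pull out 2^2: since 7 ≡ 7 (mod 8), (2/7) = +1, so (2/7)^2 = +1.
Reached (1/7) = 1. Collecting the sign flips along the way, the symbol is -1.

-1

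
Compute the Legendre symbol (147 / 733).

1

Euler's criterion: (147/733) ≡ 147^366 (mod 733).
147^2 ≡ 352 (mod 733)
147^4 ≡ 27 (mod 733)
147^8 ≡ 729 (mod 733)
147^16 ≡ 16 (mod 733)
147^32 ≡ 256 (mod 733)
147^64 ≡ 299 (mod 733)
147^128 ≡ 708 (mod 733)
147^256 ≡ 625 (mod 733)
147^366 = 147^(256+64+32+8+4+2) ≡ 1 (mod 733).
Result is 1, so (147/733) = 1.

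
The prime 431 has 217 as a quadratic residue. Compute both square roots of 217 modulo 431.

Since 431 ≡ 3 (mod 4), a square root of 217 is 217^((431+1)/4) = 217^108 mod 431.
Repeated squaring: 217^2≡110, 217^4≡32, 217^8≡162, 217^16≡384, 217^32≡54, 217^64≡330 (mod 431).
217^108 = 217^(64+32+8+4) ≡ 64 (mod 431).
Check: 64² = 4096 ≡ 217 (mod 431). The two roots are 64 and 367.

64, 367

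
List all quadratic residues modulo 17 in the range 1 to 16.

1 2 4 8 9 13 15 16

Square k = 1,…,8 (k and 17−k give the same square):
1²=1, 2²=4, 3²=9, 4²=16, 5²≡8, 6²≡2, 7²≡15, 8²≡13 (mod 17).
So the quadratic residues mod 17 are {1, 2, 4, 8, 9, 13, 15, 16}.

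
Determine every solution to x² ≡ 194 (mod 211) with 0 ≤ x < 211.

Since 211 ≡ 3 (mod 4), a square root of 194 is 194^((211+1)/4) = 194^53 mod 211.
Repeated squaring: 194^2≡78, 194^4≡176, 194^8≡170, 194^16≡204, 194^32≡49 (mod 211).
194^53 = 194^(32+16+4+1) ≡ 163 (mod 211).
Check: 163² = 26569 ≡ 194 (mod 211). The two roots are 48 and 163.

48, 163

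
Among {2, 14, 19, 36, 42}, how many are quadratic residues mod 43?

2

(2/43) = -1 → non-residue.
(14/43) = +1 → QR.
(19/43) = -1 → non-residue.
(36/43) = +1 → QR.
(42/43) = -1 → non-residue.
Total quadratic residues among the 5: 2.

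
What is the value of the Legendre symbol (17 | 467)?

1

Euler's criterion: (17/467) ≡ 17^233 (mod 467).
17^2 ≡ 289 (mod 467)
17^4 ≡ 395 (mod 467)
17^8 ≡ 47 (mod 467)
17^16 ≡ 341 (mod 467)
17^32 ≡ 465 (mod 467)
17^64 ≡ 4 (mod 467)
17^128 ≡ 16 (mod 467)
17^233 = 17^(128+64+32+8+1) ≡ 1 (mod 467).
Result is 1, so (17/467) = 1.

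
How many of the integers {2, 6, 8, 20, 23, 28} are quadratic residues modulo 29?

4

(2/29) = -1 → non-residue.
(6/29) = +1 → QR.
(8/29) = -1 → non-residue.
(20/29) = +1 → QR.
(23/29) = +1 → QR.
(28/29) = +1 → QR.
Total quadratic residues among the 6: 4.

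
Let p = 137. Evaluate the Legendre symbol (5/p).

-1

Euler's criterion: (5/137) ≡ 5^68 (mod 137).
5^2 ≡ 25 (mod 137)
5^4 ≡ 77 (mod 137)
5^8 ≡ 38 (mod 137)
5^16 ≡ 74 (mod 137)
5^32 ≡ 133 (mod 137)
5^64 ≡ 16 (mod 137)
5^68 = 5^(64+4) ≡ 136 (mod 137).
Result is 136 ≡ −1, so (5/137) = −1.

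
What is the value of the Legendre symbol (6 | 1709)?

1

Pull out 2: since 1709 ≡ 5 (mod 8), (2/1709) = -1.
Reciprocity: 3 ≡ 3 and 1709 ≡ 1 (mod 4), so (3/1709) = +(1709/3).
Reduce top mod 3: now compute (2/3).
Pull out 2: since 3 ≡ 3 (mod 8), (2/3) = -1.
Reached (1/3) = 1. Collecting the sign flips along the way, the symbol is +1.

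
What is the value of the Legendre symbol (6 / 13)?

-1

Euler's criterion: (6/13) ≡ 6^6 (mod 13).
6^2 ≡ 10 (mod 13)
6^4 ≡ 9 (mod 13)
6^6 = 6^(4+2) ≡ 12 (mod 13).
Result is 12 ≡ −1, so (6/13) = −1.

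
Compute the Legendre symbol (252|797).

Pull out 2^2: since 797 ≡ 5 (mod 8), (2/797) = -1, so (2/797)^2 = +1.
Reciprocity: 63 ≡ 3 and 797 ≡ 1 (mod 4), so (63/797) = +(797/63).
Reduce top mod 63: now compute (41/63).
Reciprocity: 41 ≡ 1 and 63 ≡ 3 (mod 4), so (41/63) = +(63/41).
Reduce top mod 41: now compute (22/41).
Pull out 2: since 41 ≡ 1 (mod 8), (2/41) = +1.
Reciprocity: 11 ≡ 3 and 41 ≡ 1 (mod 4), so (11/41) = +(41/11).
Reduce top mod 11: now compute (8/11).
Pull out 2^3: since 11 ≡ 3 (mod 8), (2/11) = -1, so (2/11)^3 = -1.
Reached (1/11) = 1. Collecting the sign flips along the way, the symbol is -1.

-1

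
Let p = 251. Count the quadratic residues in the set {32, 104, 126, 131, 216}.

1

(32/251) = -1 → non-residue.
(104/251) = -1 → non-residue.
(126/251) = -1 → non-residue.
(131/251) = +1 → QR.
(216/251) = -1 → non-residue.
Total quadratic residues among the 5: 1.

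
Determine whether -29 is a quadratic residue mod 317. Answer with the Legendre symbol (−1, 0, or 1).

First reduce: -29 ≡ 288 (mod 317).
Pull out 2^5: since 317 ≡ 5 (mod 8), (2/317) = -1, so (2/317)^5 = -1.
Reciprocity: 9 ≡ 1 and 317 ≡ 1 (mod 4), so (9/317) = +(317/9).
Reduce top mod 9: now compute (2/9).
Pull out 2: since 9 ≡ 1 (mod 8), (2/9) = +1.
Reached (1/9) = 1. Collecting the sign flips along the way, the symbol is -1.

-1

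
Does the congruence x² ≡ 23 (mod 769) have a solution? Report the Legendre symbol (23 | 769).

Reciprocity: 23 ≡ 3 and 769 ≡ 1 (mod 4), so (23/769) = +(769/23).
Reduce top mod 23: now compute (10/23).
Pull out 2: since 23 ≡ 7 (mod 8), (2/23) = +1.
Reciprocity: 5 ≡ 1 and 23 ≡ 3 (mod 4), so (5/23) = +(23/5).
Reduce top mod 5: now compute (3/5).
Reciprocity: 3 ≡ 3 and 5 ≡ 1 (mod 4), so (3/5) = +(5/3).
Reduce top mod 3: now compute (2/3).
Pull out 2: since 3 ≡ 3 (mod 8), (2/3) = -1.
Reached (1/3) = 1. Collecting the sign flips along the way, the symbol is -1.

-1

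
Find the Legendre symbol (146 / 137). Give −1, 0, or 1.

First reduce: 146 ≡ 9 (mod 137).
Reciprocity: 9 ≡ 1 and 137 ≡ 1 (mod 4), so (9/137) = +(137/9).
Reduce top mod 9: now compute (2/9).
Pull out 2: since 9 ≡ 1 (mod 8), (2/9) = +1.
Reached (1/9) = 1. Collecting the sign flips along the way, the symbol is +1.

1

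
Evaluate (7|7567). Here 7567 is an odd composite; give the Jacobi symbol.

Reciprocity: 7 ≡ 3 and 7567 ≡ 3 (mod 4), so (7/7567) = −(7567/7).
Reduce top mod 7: now compute (0/7).
Top reduces to 0: gcd > 1, so the symbol is 0.

0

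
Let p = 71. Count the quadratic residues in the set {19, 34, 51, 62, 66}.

1

(19/71) = +1 → QR.
(34/71) = -1 → non-residue.
(51/71) = -1 → non-residue.
(62/71) = -1 → non-residue.
(66/71) = -1 → non-residue.
Total quadratic residues among the 5: 1.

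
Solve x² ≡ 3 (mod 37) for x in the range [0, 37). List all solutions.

37 ≡ 1 (mod 4), so we find a root by search.
Trying successive values, 15² = 225 ≡ 3 (mod 37). The other root is 37 − 15 = 22.

15, 22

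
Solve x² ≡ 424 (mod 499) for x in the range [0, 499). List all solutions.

Since 499 ≡ 3 (mod 4), a square root of 424 is 424^((499+1)/4) = 424^125 mod 499.
Repeated squaring: 424^2≡136, 424^4≡33, 424^8≡91, 424^16≡297, 424^32≡385, 424^64≡22 (mod 499).
424^125 = 424^(64+32+16+8+4+1) ≡ 397 (mod 499).
Check: 397² = 157609 ≡ 424 (mod 499). The two roots are 102 and 397.

102, 397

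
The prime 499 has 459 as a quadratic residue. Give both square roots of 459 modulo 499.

Since 499 ≡ 3 (mod 4), a square root of 459 is 459^((499+1)/4) = 459^125 mod 499.
Repeated squaring: 459^2≡103, 459^4≡130, 459^8≡433, 459^16≡364, 459^32≡261, 459^64≡257 (mod 499).
459^125 = 459^(64+32+16+8+4+1) ≡ 213 (mod 499).
Check: 213² = 45369 ≡ 459 (mod 499). The two roots are 213 and 286.

213, 286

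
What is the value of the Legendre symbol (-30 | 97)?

Euler's criterion: (-30/97) ≡ 67^48 (mod 97).
67^2 ≡ 27 (mod 97)
67^4 ≡ 50 (mod 97)
67^8 ≡ 75 (mod 97)
67^16 ≡ 96 (mod 97)
67^32 ≡ 1 (mod 97)
67^48 = 67^(32+16) ≡ 96 (mod 97).
Result is 96 ≡ −1, so (-30/97) = −1.

-1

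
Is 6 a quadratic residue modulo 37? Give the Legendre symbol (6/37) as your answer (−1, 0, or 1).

-1

Pull out 2: since 37 ≡ 5 (mod 8), (2/37) = -1.
Reciprocity: 3 ≡ 3 and 37 ≡ 1 (mod 4), so (3/37) = +(37/3).
Reduce top mod 3: now compute (1/3).
Reached (1/3) = 1. Collecting the sign flips along the way, the symbol is -1.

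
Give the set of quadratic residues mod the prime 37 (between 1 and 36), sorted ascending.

1, 3, 4, 7, 9, 10, 11, 12, 16, 21, 25, 26, 27, 28, 30, 33, 34, 36

Square k = 1,…,18 (k and 37−k give the same square):
1²=1, 2²=4, 3²=9, 4²=16, 5²=25, 6²=36, 7²≡12, 8²≡27, 9²≡7, 10²≡26, 11²≡10, 12²≡33, 13²≡21, 14²≡11, 15²≡3, 16²≡34, 17²≡30, 18²≡28 (mod 37).
So the quadratic residues mod 37 are {1, 3, 4, 7, 9, 10, 11, 12, 16, 21, 25, 26, 27, 28, 30, 33, 34, 36}.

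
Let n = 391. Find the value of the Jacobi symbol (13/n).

1

Reciprocity: 13 ≡ 1 and 391 ≡ 3 (mod 4), so (13/391) = +(391/13).
Reduce top mod 13: now compute (1/13).
Reached (1/13) = 1. Collecting the sign flips along the way, the symbol is +1.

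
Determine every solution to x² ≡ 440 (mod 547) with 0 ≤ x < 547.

Since 547 ≡ 3 (mod 4), a square root of 440 is 440^((547+1)/4) = 440^137 mod 547.
Repeated squaring: 440^2≡509, 440^4≡350, 440^8≡519, 440^16≡237, 440^32≡375, 440^64≡46, 440^128≡475 (mod 547).
440^137 = 440^(128+8+1) ≡ 353 (mod 547).
Check: 353² = 124609 ≡ 440 (mod 547). The two roots are 194 and 353.

194, 353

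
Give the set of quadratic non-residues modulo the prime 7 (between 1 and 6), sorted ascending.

3 5 6

Square k = 1,…,3 (k and 7−k give the same square):
1²=1, 2²=4, 3²≡2 (mod 7).
The residues are {1, 2, 4}; the non-residues are the remaining 3 nonzero classes.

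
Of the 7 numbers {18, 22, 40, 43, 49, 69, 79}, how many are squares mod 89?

6

(18/89) = +1 → QR.
(22/89) = +1 → QR.
(40/89) = +1 → QR.
(43/89) = -1 → non-residue.
(49/89) = +1 → QR.
(69/89) = +1 → QR.
(79/89) = +1 → QR.
Total quadratic residues among the 7: 6.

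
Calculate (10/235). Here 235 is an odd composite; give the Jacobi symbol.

Pull out 2: since 235 ≡ 3 (mod 8), (2/235) = -1.
Reciprocity: 5 ≡ 1 and 235 ≡ 3 (mod 4), so (5/235) = +(235/5).
Reduce top mod 5: now compute (0/5).
Top reduces to 0: gcd > 1, so the symbol is 0.

0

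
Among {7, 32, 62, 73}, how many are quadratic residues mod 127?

3

(7/127) = -1 → non-residue.
(32/127) = +1 → QR.
(62/127) = +1 → QR.
(73/127) = +1 → QR.
Total quadratic residues among the 4: 3.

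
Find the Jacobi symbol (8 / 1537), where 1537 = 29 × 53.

Pull out 2^3: since 1537 ≡ 1 (mod 8), (2/1537) = +1, so (2/1537)^3 = +1.
Reached (1/1537) = 1. Collecting the sign flips along the way, the symbol is +1.

1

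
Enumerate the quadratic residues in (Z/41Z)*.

Square k = 1,…,20 (k and 41−k give the same square):
1²=1, 2²=4, 3²=9, 4²=16, 5²=25, 6²=36, 7²≡8, 8²≡23, 9²≡40, 10²≡18, 11²≡39, 12²≡21, 13²≡5, 14²≡32, 15²≡20, 16²≡10, 17²≡2, 18²≡37, 19²≡33, 20²≡31 (mod 41).
So the quadratic residues mod 41 are {1, 2, 4, 5, 8, 9, 10, 16, 18, 20, 21, 23, 25, 31, 32, 33, 36, 37, 39, 40}.

1, 2, 4, 5, 8, 9, 10, 16, 18, 20, 21, 23, 25, 31, 32, 33, 36, 37, 39, 40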